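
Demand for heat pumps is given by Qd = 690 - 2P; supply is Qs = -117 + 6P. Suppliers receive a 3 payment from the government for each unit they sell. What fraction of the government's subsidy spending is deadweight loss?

Pre-subsidy: 690 - 2P = -117 + 6P gives P* = 100.875, Q* = 488.25.
With the subsidy, sellers receive Ps = Pb + 3 for each unit, where Pb is the price buyers pay.
Supply in terms of Pb becomes Qs = -117 + 6(Pb + 3) = -99 + 6Pb. Setting this equal to demand: 690 - 2Pb = -99 + 6Pb, so Pb = 98.625.
Sellers receive Ps = 98.625 + 3 = 101.625; Q' = 690 − 2·98.625 = 492.75.
ΔCS = ½(488.25 + 492.75)(100.875 − 98.625) = 1103.625; ΔPS = ½(488.25 + 492.75)(101.625 − 100.875) = 367.875.
Government spending = 3 × 492.75 = 1478.25.
DWL = ½ × 3 × (492.75 − 488.25) = 6.75; fraction = 6.75 / 1478.25 = 1/219.

DWL / government spending = 1/219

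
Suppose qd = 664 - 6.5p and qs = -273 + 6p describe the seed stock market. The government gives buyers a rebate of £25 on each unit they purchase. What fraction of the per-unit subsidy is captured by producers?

Producer share = 0.52

Pre-subsidy: 664 - 6.5p = -273 + 6p gives p* = 74.96, q* = 176.76.
With the rebate, buyers effectively pay pb = ps − 25, where ps is the price sellers receive.
Demand in terms of ps becomes qd = 664 − 6.5(ps − 25) = 826.5 - 6.5ps. Setting this equal to supply: 826.5 - 6.5ps = -273 + 6ps, so ps = 87.96.
Buyers pay pb = 87.96 − 25 = 62.96; q' = -273 + 6·87.96 = 254.76.
Buyers' price falls by p* − pb = 74.96 − 62.96 = 12; sellers' price rises by ps − p* = 87.96 − 74.96 = 13.
So producers capture 13/25 = 0.52 of each unit of subsidy.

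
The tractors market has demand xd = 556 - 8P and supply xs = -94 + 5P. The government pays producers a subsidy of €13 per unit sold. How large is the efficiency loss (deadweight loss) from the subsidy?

Deadweight loss = €260

Pre-subsidy: 556 - 8P = -94 + 5P gives P* = 50, x* = 156.
With the subsidy, sellers receive Ps = Pb + 13 for each unit, where Pb is the price buyers pay.
Supply in terms of Pb becomes xs = -94 + 5(Pb + 13) = -29 + 5Pb. Setting this equal to demand: 556 - 8Pb = -29 + 5Pb, so Pb = 45.
Sellers receive Ps = 45 + 13 = 58; x' = 556 − 8·45 = 196.
The subsidy expands output by 196 − 156 = 40 past the efficient level; on those units the gap between marginal cost and willingness to pay runs from 0 up to 13.
DWL = ½ × 13 × 40 = 260.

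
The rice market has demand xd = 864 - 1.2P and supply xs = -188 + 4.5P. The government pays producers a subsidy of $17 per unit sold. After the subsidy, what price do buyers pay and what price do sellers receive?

Pre-subsidy: 864 - 1.2P = -188 + 4.5P gives P* = 10520/57, x* = 12208/19.
With the subsidy, sellers receive Ps = Pb + 17 for each unit, where Pb is the price buyers pay.
Supply in terms of Pb becomes xs = -188 + 4.5(Pb + 17) = -111.5 + 4.5Pb. Setting this equal to demand: 864 - 1.2Pb = -111.5 + 4.5Pb, so Pb = 9755/57.
Sellers receive Ps = 9755/57 + 17 = 10724/57; x' = 864 − 1.2·(9755/57) = 12514/19.

Buyers pay 9755/57; sellers receive 10724/57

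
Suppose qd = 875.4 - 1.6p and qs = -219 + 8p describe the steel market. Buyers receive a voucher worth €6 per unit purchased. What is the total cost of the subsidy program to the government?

Government cost = €4206

Pre-subsidy: 875.4 - 1.6p = -219 + 8p gives p* = 114, q* = 693.
With the rebate, buyers effectively pay pb = ps − 6, where ps is the price sellers receive.
Demand in terms of ps becomes qd = 875.4 − 1.6(ps − 6) = 885 - 1.6ps. Setting this equal to supply: 885 - 1.6ps = -219 + 8ps, so ps = 115.
Buyers pay pb = 115 − 6 = 109; q' = -219 + 8·115 = 701.
Government outlay = subsidy × quantity = 6 × 701 = 4206.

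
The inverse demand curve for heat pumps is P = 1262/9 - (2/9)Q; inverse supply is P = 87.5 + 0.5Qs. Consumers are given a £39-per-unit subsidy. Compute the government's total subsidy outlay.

Government cost = £4953

Pre-subsidy: 1262/9 - (2/9)Q = 87.5 + 0.5Q gives Q* = 73 and P* = 124.
With the rebate, buyers effectively pay Pb = Ps − 39, where Ps is the price sellers receive.
On the curves, Pb = 1262/9 - (2/9)Q and Ps = 87.5 + 0.5Q; the wedge Ps − Pb = 39 gives 87.5 + 0.5Q − (1262/9 - (2/9)Q) = 39, so Q' = 127.
Then Pb = 1262/9 − (2/9)·127 = 112 and Ps = 87.5 + 0.5·127 = 151.
Government outlay = subsidy × quantity = 39 × 127 = 4953.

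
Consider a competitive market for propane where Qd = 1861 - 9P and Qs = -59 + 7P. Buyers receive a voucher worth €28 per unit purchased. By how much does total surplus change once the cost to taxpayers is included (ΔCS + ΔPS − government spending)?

Net change in total surplus = -€1543.5

Pre-subsidy: 1861 - 9P = -59 + 7P gives P* = 120, Q* = 781.
With the rebate, buyers effectively pay Pb = Ps − 28, where Ps is the price sellers receive.
Demand in terms of Ps becomes Qd = 1861 − 9(Ps − 28) = 2113 - 9Ps. Setting this equal to supply: 2113 - 9Ps = -59 + 7Ps, so Ps = 135.75.
Buyers pay Pb = 135.75 − 28 = 107.75; Q' = -59 + 7·135.75 = 891.25.
ΔCS = ½(781 + 891.25)(120 − 107.75) = 10242.53125; ΔPS = ½(781 + 891.25)(135.75 − 120) = 13168.96875.
Government spending = 28 × 891.25 = 24955.
Net change = 10242.53125 + 13168.96875 − 24955 = -1543.5. The loss equals the DWL triangle ½·28·110.25.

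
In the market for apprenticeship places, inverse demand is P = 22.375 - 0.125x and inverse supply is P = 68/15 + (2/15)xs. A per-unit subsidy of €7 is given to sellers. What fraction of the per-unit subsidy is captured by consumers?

Pre-subsidy: 22.375 - 0.125x = 68/15 + (2/15)x gives x* = 2141/31 and P* = 426/31.
With the subsidy, sellers receive Ps = Pb + 7 for each unit, where Pb is the price buyers pay.
On the curves, Pb = 22.375 - 0.125x and Ps = 68/15 + (2/15)x; the wedge Ps − Pb = 7 gives 68/15 + (2/15)x − (22.375 - 0.125x) = 7, so x' = 2981/31.
Then Pb = 22.375 − 0.125·(2981/31) = 321/31 and Ps = 68/15 + (2/15)·(2981/31) = 538/31.
Buyers' price falls by P* − Pb = 426/31 − 321/31 = 105/31; sellers' price rises by Ps − P* = 538/31 − 426/31 = 112/31.
So consumers capture (105/31)/7 = 15/31 of each unit of subsidy.

Consumer share = 15/31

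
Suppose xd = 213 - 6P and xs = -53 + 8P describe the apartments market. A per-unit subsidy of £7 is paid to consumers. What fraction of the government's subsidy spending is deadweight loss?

Pre-subsidy: 213 - 6P = -53 + 8P gives P* = 19, x* = 99.
With the rebate, buyers effectively pay Pb = Ps − 7, where Ps is the price sellers receive.
Demand in terms of Ps becomes xd = 213 − 6(Ps − 7) = 255 - 6Ps. Setting this equal to supply: 255 - 6Ps = -53 + 8Ps, so Ps = 22.
Buyers pay Pb = 22 − 7 = 15; x' = -53 + 8·22 = 123.
ΔCS = ½(99 + 123)(19 − 15) = 444; ΔPS = ½(99 + 123)(22 − 19) = 333.
Government spending = 7 × 123 = 861.
DWL = ½ × 7 × (123 − 99) = 84; fraction = 84 / 861 = 4/41.

DWL / government spending = 4/41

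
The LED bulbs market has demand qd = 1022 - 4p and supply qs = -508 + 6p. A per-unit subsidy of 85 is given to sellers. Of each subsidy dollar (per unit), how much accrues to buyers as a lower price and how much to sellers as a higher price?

Pre-subsidy: 1022 - 4p = -508 + 6p gives p* = 153, q* = 410.
With the subsidy, sellers receive ps = pb + 85 for each unit, where pb is the price buyers pay.
Supply in terms of pb becomes qs = -508 + 6(pb + 85) = 2 + 6pb. Setting this equal to demand: 1022 - 4pb = 2 + 6pb, so pb = 102.
Sellers receive ps = 102 + 85 = 187; q' = 1022 − 4·102 = 614.
Buyers' price falls by p* − pb = 153 − 102 = 51; sellers' price rises by ps − p* = 187 − 153 = 34.

Buyers gain 51 per unit; sellers gain 34 per unit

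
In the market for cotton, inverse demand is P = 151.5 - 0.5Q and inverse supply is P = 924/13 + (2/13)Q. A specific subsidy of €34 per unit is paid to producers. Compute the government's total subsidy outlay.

Government cost = €5950

Pre-subsidy: 151.5 - 0.5Q = 924/13 + (2/13)Q gives Q* = 123 and P* = 90.
With the subsidy, sellers receive Ps = Pb + 34 for each unit, where Pb is the price buyers pay.
On the curves, Pb = 151.5 - 0.5Q and Ps = 924/13 + (2/13)Q; the wedge Ps − Pb = 34 gives 924/13 + (2/13)Q − (151.5 - 0.5Q) = 34, so Q' = 175.
Then Pb = 151.5 − 0.5·175 = 64 and Ps = 924/13 + (2/13)·175 = 98.
Government outlay = subsidy × quantity = 34 × 175 = 5950.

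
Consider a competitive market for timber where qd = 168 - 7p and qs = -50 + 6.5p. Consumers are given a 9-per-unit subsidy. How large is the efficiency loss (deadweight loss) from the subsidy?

Pre-subsidy: 168 - 7p = -50 + 6.5p gives p* = 436/27, q* = 1484/27.
With the rebate, buyers effectively pay pb = ps − 9, where ps is the price sellers receive.
Demand in terms of ps becomes qd = 168 − 7(ps − 9) = 231 - 7ps. Setting this equal to supply: 231 - 7ps = -50 + 6.5ps, so ps = 562/27.
Buyers pay pb = 562/27 − 9 = 319/27; q' = -50 + 6.5·(562/27) = 2303/27.
The subsidy expands output by 2303/27 − 1484/27 = 91/3 past the efficient level; on those units the gap between marginal cost and willingness to pay runs from 0 up to 9.
DWL = ½ × 9 × 91/3 = 136.5.

Deadweight loss = 136.5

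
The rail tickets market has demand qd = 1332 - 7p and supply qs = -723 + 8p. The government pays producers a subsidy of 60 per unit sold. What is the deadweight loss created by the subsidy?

Deadweight loss = 6720

Pre-subsidy: 1332 - 7p = -723 + 8p gives p* = 137, q* = 373.
With the subsidy, sellers receive ps = pb + 60 for each unit, where pb is the price buyers pay.
Supply in terms of pb becomes qs = -723 + 8(pb + 60) = -243 + 8pb. Setting this equal to demand: 1332 - 7pb = -243 + 8pb, so pb = 105.
Sellers receive ps = 105 + 60 = 165; q' = 1332 − 7·105 = 597.
The subsidy expands output by 597 − 373 = 224 past the efficient level; on those units the gap between marginal cost and willingness to pay runs from 0 up to 60.
DWL = ½ × 60 × 224 = 6720.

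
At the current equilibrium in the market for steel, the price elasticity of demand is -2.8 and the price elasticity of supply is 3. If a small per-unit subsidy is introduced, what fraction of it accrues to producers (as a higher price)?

For a small subsidy around the equilibrium, the benefit split depends on the relative slopes, which at a point are proportional to the elasticities.
Buyer share = εs/(εs + |εd|) = 3/(3 + 2.8) = 15/29; seller share = |εd|/(εs + |εd|) = 14/29.
So producers capture 14/29 of the subsidy.

Producer share = 14/29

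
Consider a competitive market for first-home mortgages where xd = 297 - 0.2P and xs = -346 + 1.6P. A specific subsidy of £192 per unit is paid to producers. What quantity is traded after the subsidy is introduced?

Pre-subsidy: 297 - 0.2P = -346 + 1.6P gives P* = 3215/9, x* = 2030/9.
With the subsidy, sellers receive Ps = Pb + 192 for each unit, where Pb is the price buyers pay.
Supply in terms of Pb becomes xs = -346 + 1.6(Pb + 192) = -38.8 + 1.6Pb. Setting this equal to demand: 297 - 0.2Pb = -38.8 + 1.6Pb, so Pb = 1679/9.
Sellers receive Ps = 1679/9 + 192 = 3407/9; x' = 297 − 0.2·(1679/9) = 11686/45.

x' = 11686/45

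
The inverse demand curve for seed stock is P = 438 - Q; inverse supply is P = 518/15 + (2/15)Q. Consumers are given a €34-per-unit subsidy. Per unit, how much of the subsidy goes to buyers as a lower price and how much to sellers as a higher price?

Buyers gain €30 per unit; sellers gain €4 per unit

Pre-subsidy: 438 - Q = 518/15 + (2/15)Q gives Q* = 356 and P* = 82.
With the rebate, buyers effectively pay Pb = Ps − 34, where Ps is the price sellers receive.
On the curves, Pb = 438 - Q and Ps = 518/15 + (2/15)Q; the wedge Ps − Pb = 34 gives 518/15 + (2/15)Q − (438 - Q) = 34, so Q' = 386.
Then Pb = 438 − 1·386 = 52 and Ps = 518/15 + (2/15)·386 = 86.
Buyers' price falls by P* − Pb = 82 − 52 = 30; sellers' price rises by Ps − P* = 86 − 82 = 4.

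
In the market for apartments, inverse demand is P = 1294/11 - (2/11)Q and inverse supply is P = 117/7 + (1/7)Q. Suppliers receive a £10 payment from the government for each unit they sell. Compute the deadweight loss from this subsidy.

Deadweight loss = £154

Pre-subsidy: 1294/11 - (2/11)Q = 117/7 + (1/7)Q gives Q* = 310.84 and P* = 61.12.
With the subsidy, sellers receive Ps = Pb + 10 for each unit, where Pb is the price buyers pay.
On the curves, Pb = 1294/11 - (2/11)Q and Ps = 117/7 + (1/7)Q; the wedge Ps − Pb = 10 gives 117/7 + (1/7)Q − (1294/11 - (2/11)Q) = 10, so Q' = 341.64.
Then Pb = 1294/11 − (2/11)·341.64 = 55.52 and Ps = 117/7 + (1/7)·341.64 = 65.52.
The subsidy expands output by 341.64 − 310.84 = 30.8 past the efficient level; on those units the gap between marginal cost and willingness to pay runs from 0 up to 10.
DWL = ½ × 10 × 30.8 = 154.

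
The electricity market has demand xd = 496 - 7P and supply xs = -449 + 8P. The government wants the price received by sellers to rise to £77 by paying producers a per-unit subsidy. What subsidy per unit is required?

Required subsidy s = £30 per unit

At a seller price of 77, quantity supplied is -449 + 8·77 = 167.
Buyers absorb 167 only when they pay Pb with 496 − 7·Pb = 167, i.e. Pb = 47.
s = Ps − Pb = 77 − 47 = 30.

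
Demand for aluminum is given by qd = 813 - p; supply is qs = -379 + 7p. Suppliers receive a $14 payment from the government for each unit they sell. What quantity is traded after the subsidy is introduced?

q' = 676.25

Pre-subsidy: 813 - p = -379 + 7p gives p* = 149, q* = 664.
With the subsidy, sellers receive ps = pb + 14 for each unit, where pb is the price buyers pay.
Supply in terms of pb becomes qs = -379 + 7(pb + 14) = -281 + 7pb. Setting this equal to demand: 813 - pb = -281 + 7pb, so pb = 136.75.
Sellers receive ps = 136.75 + 14 = 150.75; q' = 813 − 1·136.75 = 676.25.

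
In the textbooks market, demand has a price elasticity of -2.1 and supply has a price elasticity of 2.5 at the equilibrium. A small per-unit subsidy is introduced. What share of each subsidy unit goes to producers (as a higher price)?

Producer share = 21/46

For a small subsidy around the equilibrium, the benefit split depends on the relative slopes, which at a point are proportional to the elasticities.
Buyer share = εs/(εs + |εd|) = 2.5/(2.5 + 2.1) = 25/46; seller share = |εd|/(εs + |εd|) = 21/46.
So producers capture 21/46 of the subsidy.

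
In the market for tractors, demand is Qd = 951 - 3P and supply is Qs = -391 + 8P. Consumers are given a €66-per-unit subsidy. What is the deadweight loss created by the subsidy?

Deadweight loss = €4752

Pre-subsidy: 951 - 3P = -391 + 8P gives P* = 122, Q* = 585.
With the rebate, buyers effectively pay Pb = Ps − 66, where Ps is the price sellers receive.
Demand in terms of Ps becomes Qd = 951 − 3(Ps − 66) = 1149 - 3Ps. Setting this equal to supply: 1149 - 3Ps = -391 + 8Ps, so Ps = 140.
Buyers pay Pb = 140 − 66 = 74; Q' = -391 + 8·140 = 729.
The subsidy expands output by 729 − 585 = 144 past the efficient level; on those units the gap between marginal cost and willingness to pay runs from 0 up to 66.
DWL = ½ × 66 × 144 = 4752.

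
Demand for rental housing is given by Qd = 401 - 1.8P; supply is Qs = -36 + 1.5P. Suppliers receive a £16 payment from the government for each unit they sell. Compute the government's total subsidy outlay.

Pre-subsidy: 401 - 1.8P = -36 + 1.5P gives P* = 4370/33, Q* = 1789/11.
With the subsidy, sellers receive Ps = Pb + 16 for each unit, where Pb is the price buyers pay.
Supply in terms of Pb becomes Qs = -36 + 1.5(Pb + 16) = -12 + 1.5Pb. Setting this equal to demand: 401 - 1.8Pb = -12 + 1.5Pb, so Pb = 4130/33.
Sellers receive Ps = 4130/33 + 16 = 4658/33; Q' = 401 − 1.8·(4130/33) = 1933/11.
Government outlay = subsidy × quantity = 16 × 1933/11 = 30928/11.

Government cost = 30928/11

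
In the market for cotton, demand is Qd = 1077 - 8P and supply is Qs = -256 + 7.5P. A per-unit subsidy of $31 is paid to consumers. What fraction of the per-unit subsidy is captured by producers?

Pre-subsidy: 1077 - 8P = -256 + 7.5P gives P* = 86, Q* = 389.
With the rebate, buyers effectively pay Pb = Ps − 31, where Ps is the price sellers receive.
Demand in terms of Ps becomes Qd = 1077 − 8(Ps − 31) = 1325 - 8Ps. Setting this equal to supply: 1325 - 8Ps = -256 + 7.5Ps, so Ps = 102.
Buyers pay Pb = 102 − 31 = 71; Q' = -256 + 7.5·102 = 509.
Buyers' price falls by P* − Pb = 86 − 71 = 15; sellers' price rises by Ps − P* = 102 − 86 = 16.
So producers capture 16/31 = 16/31 of each unit of subsidy.

Producer share = 16/31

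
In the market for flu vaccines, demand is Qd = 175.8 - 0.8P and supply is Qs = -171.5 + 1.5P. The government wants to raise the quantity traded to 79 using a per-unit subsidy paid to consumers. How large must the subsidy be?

At Q = 79, invert demand for the buyer price: Pb = (175.8 − 79)/0.8 = 121; invert supply for the seller price: Ps = (79 − (-171.5))/1.5 = 167.
The subsidy must fill the gap: s = Ps − Pb = 167 − 121 = 46.

Required subsidy s = 46 per unit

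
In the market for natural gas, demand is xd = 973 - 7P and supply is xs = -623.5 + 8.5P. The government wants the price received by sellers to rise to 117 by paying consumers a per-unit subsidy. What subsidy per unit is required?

Required subsidy s = 31 per unit

At a seller price of 117, quantity supplied is -623.5 + 8.5·117 = 371.
Buyers absorb 371 only when they pay Pb with 973 − 7·Pb = 371, i.e. Pb = 86.
s = Ps − Pb = 117 − 86 = 31.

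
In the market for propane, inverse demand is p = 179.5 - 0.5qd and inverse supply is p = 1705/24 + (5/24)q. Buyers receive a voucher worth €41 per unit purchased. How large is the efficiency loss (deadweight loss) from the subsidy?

Pre-subsidy: 179.5 - 0.5q = 1705/24 + (5/24)q gives q* = 2603/17 and p* = 1750/17.
With the rebate, buyers effectively pay pb = ps − 41, where ps is the price sellers receive.
On the curves, pb = 179.5 - 0.5q and ps = 1705/24 + (5/24)q; the wedge ps − pb = 41 gives 1705/24 + (5/24)q − (179.5 - 0.5q) = 41, so q' = 211.
Then pb = 179.5 − 0.5·211 = 74 and ps = 1705/24 + (5/24)·211 = 115.
The subsidy expands output by 211 − 2603/17 = 984/17 past the efficient level; on those units the gap between marginal cost and willingness to pay runs from 0 up to 41.
DWL = ½ × 41 × 984/17 = 20172/17.

Deadweight loss = 20172/17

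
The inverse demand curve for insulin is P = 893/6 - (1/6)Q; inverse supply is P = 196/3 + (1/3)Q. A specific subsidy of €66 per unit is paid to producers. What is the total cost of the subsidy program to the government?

Government cost = €19734

Pre-subsidy: 893/6 - (1/6)Q = 196/3 + (1/3)Q gives Q* = 167 and P* = 121.
With the subsidy, sellers receive Ps = Pb + 66 for each unit, where Pb is the price buyers pay.
On the curves, Pb = 893/6 - (1/6)Q and Ps = 196/3 + (1/3)Q; the wedge Ps − Pb = 66 gives 196/3 + (1/3)Q − (893/6 - (1/6)Q) = 66, so Q' = 299.
Then Pb = 893/6 − (1/6)·299 = 99 and Ps = 196/3 + (1/3)·299 = 165.
Government outlay = subsidy × quantity = 66 × 299 = 19734.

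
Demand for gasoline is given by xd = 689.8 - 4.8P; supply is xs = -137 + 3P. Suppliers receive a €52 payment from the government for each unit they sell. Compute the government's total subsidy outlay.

Government cost = €14404

Pre-subsidy: 689.8 - 4.8P = -137 + 3P gives P* = 106, x* = 181.
With the subsidy, sellers receive Ps = Pb + 52 for each unit, where Pb is the price buyers pay.
Supply in terms of Pb becomes xs = -137 + 3(Pb + 52) = 19 + 3Pb. Setting this equal to demand: 689.8 - 4.8Pb = 19 + 3Pb, so Pb = 86.
Sellers receive Ps = 86 + 52 = 138; x' = 689.8 − 4.8·86 = 277.
Government outlay = subsidy × quantity = 52 × 277 = 14404.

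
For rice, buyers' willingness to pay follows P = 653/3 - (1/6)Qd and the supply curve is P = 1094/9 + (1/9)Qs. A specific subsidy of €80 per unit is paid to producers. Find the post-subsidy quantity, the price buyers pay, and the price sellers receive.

Pre-subsidy: 653/3 - (1/6)Q = 1094/9 + (1/9)Q gives Q* = 346 and P* = 160.
With the subsidy, sellers receive Ps = Pb + 80 for each unit, where Pb is the price buyers pay.
On the curves, Pb = 653/3 - (1/6)Q and Ps = 1094/9 + (1/9)Q; the wedge Ps − Pb = 80 gives 1094/9 + (1/9)Q − (653/3 - (1/6)Q) = 80, so Q' = 634.
Then Pb = 653/3 − (1/6)·634 = 112 and Ps = 1094/9 + (1/9)·634 = 192.

Q' = 634; buyers pay €112; sellers receive €192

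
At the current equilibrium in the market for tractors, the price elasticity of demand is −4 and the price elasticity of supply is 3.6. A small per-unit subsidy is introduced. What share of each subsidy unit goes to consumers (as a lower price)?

For a small subsidy around the equilibrium, the benefit split depends on the relative slopes, which at a point are proportional to the elasticities.
Buyer share = εs/(εs + |εd|) = 3.6/(3.6 + 4) = 9/19; seller share = |εd|/(εs + |εd|) = 10/19.

Consumer share = 9/19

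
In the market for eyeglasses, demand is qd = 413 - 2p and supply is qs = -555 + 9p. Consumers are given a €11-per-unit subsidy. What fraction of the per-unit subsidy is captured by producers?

Pre-subsidy: 413 - 2p = -555 + 9p gives p* = 88, q* = 237.
With the rebate, buyers effectively pay pb = ps − 11, where ps is the price sellers receive.
Demand in terms of ps becomes qd = 413 − 2(ps − 11) = 435 - 2ps. Setting this equal to supply: 435 - 2ps = -555 + 9ps, so ps = 90.
Buyers pay pb = 90 − 11 = 79; q' = -555 + 9·90 = 255.
Buyers' price falls by p* − pb = 88 − 79 = 9; sellers' price rises by ps − p* = 90 − 88 = 2.
So producers capture 2/11 = 2/11 of each unit of subsidy.

Producer share = 2/11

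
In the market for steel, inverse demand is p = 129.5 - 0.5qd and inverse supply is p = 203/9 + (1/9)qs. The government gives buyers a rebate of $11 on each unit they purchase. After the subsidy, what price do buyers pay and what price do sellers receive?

Buyers pay $33; sellers receive $44

Pre-subsidy: 129.5 - 0.5q = 203/9 + (1/9)q gives q* = 175 and p* = 42.
With the rebate, buyers effectively pay pb = ps − 11, where ps is the price sellers receive.
On the curves, pb = 129.5 - 0.5q and ps = 203/9 + (1/9)q; the wedge ps − pb = 11 gives 203/9 + (1/9)q − (129.5 - 0.5q) = 11, so q' = 193.
Then pb = 129.5 − 0.5·193 = 33 and ps = 203/9 + (1/9)·193 = 44.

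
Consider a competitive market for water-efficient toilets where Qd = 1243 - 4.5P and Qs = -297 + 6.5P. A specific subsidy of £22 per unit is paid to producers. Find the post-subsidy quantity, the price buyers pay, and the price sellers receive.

Q' = 671.5; buyers pay £127; sellers receive £149

Pre-subsidy: 1243 - 4.5P = -297 + 6.5P gives P* = 140, Q* = 613.
With the subsidy, sellers receive Ps = Pb + 22 for each unit, where Pb is the price buyers pay.
Supply in terms of Pb becomes Qs = -297 + 6.5(Pb + 22) = -154 + 6.5Pb. Setting this equal to demand: 1243 - 4.5Pb = -154 + 6.5Pb, so Pb = 127.
Sellers receive Ps = 127 + 22 = 149; Q' = 1243 − 4.5·127 = 671.5.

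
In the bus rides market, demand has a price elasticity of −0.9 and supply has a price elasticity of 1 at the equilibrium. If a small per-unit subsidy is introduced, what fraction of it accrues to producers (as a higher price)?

Producer share = 9/19

For a small subsidy around the equilibrium, the benefit split depends on the relative slopes, which at a point are proportional to the elasticities.
Buyer share = εs/(εs + |εd|) = 1/(1 + 0.9) = 10/19; seller share = |εd|/(εs + |εd|) = 9/19.
So producers capture 9/19 of the subsidy.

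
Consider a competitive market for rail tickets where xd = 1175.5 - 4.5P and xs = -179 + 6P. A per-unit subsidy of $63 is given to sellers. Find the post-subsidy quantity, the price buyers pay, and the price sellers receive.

Pre-subsidy: 1175.5 - 4.5P = -179 + 6P gives P* = 129, x* = 595.
With the subsidy, sellers receive Ps = Pb + 63 for each unit, where Pb is the price buyers pay.
Supply in terms of Pb becomes xs = -179 + 6(Pb + 63) = 199 + 6Pb. Setting this equal to demand: 1175.5 - 4.5Pb = 199 + 6Pb, so Pb = 93.
Sellers receive Ps = 93 + 63 = 156; x' = 1175.5 − 4.5·93 = 757.

x' = 757; buyers pay $93; sellers receive $156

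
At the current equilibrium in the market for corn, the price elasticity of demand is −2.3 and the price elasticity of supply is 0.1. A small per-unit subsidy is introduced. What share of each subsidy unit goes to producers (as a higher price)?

Producer share = 23/24

For a small subsidy around the equilibrium, the benefit split depends on the relative slopes, which at a point are proportional to the elasticities.
Buyer share = εs/(εs + |εd|) = 0.1/(0.1 + 2.3) = 1/24; seller share = |εd|/(εs + |εd|) = 23/24.
So producers capture 23/24 of the subsidy.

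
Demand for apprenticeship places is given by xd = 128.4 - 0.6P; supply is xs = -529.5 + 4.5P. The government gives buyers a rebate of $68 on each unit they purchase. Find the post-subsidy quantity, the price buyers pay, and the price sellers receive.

x' = 87; buyers pay $69; sellers receive $137

Pre-subsidy: 128.4 - 0.6P = -529.5 + 4.5P gives P* = 129, x* = 51.
With the rebate, buyers effectively pay Pb = Ps − 68, where Ps is the price sellers receive.
Demand in terms of Ps becomes xd = 128.4 − 0.6(Ps − 68) = 169.2 - 0.6Ps. Setting this equal to supply: 169.2 - 0.6Ps = -529.5 + 4.5Ps, so Ps = 137.
Buyers pay Pb = 137 − 68 = 69; x' = -529.5 + 4.5·137 = 87.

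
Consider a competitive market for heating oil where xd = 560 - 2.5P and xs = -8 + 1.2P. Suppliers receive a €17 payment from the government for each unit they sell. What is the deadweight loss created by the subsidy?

Pre-subsidy: 560 - 2.5P = -8 + 1.2P gives P* = 5680/37, x* = 6520/37.
With the subsidy, sellers receive Ps = Pb + 17 for each unit, where Pb is the price buyers pay.
Supply in terms of Pb becomes xs = -8 + 1.2(Pb + 17) = 12.4 + 1.2Pb. Setting this equal to demand: 560 - 2.5Pb = 12.4 + 1.2Pb, so Pb = 148.
Sellers receive Ps = 148 + 17 = 165; x' = 560 − 2.5·148 = 190.
The subsidy expands output by 190 − 6520/37 = 510/37 past the efficient level; on those units the gap between marginal cost and willingness to pay runs from 0 up to 17.
DWL = ½ × 17 × 510/37 = 4335/37.

Deadweight loss = 4335/37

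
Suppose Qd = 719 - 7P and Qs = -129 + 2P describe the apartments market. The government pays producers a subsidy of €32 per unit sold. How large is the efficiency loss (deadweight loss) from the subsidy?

Deadweight loss = 7168/9

Pre-subsidy: 719 - 7P = -129 + 2P gives P* = 848/9, Q* = 535/9.
With the subsidy, sellers receive Ps = Pb + 32 for each unit, where Pb is the price buyers pay.
Supply in terms of Pb becomes Qs = -129 + 2(Pb + 32) = -65 + 2Pb. Setting this equal to demand: 719 - 7Pb = -65 + 2Pb, so Pb = 784/9.
Sellers receive Ps = 784/9 + 32 = 1072/9; Q' = 719 − 7·(784/9) = 983/9.
The subsidy expands output by 983/9 − 535/9 = 448/9 past the efficient level; on those units the gap between marginal cost and willingness to pay runs from 0 up to 32.
DWL = ½ × 32 × 448/9 = 7168/9.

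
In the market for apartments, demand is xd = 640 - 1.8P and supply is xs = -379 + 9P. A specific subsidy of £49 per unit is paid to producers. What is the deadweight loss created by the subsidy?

Deadweight loss = £1800.75

Pre-subsidy: 640 - 1.8P = -379 + 9P gives P* = 5095/54, x* = 2821/6.
With the subsidy, sellers receive Ps = Pb + 49 for each unit, where Pb is the price buyers pay.
Supply in terms of Pb becomes xs = -379 + 9(Pb + 49) = 62 + 9Pb. Setting this equal to demand: 640 - 1.8Pb = 62 + 9Pb, so Pb = 1445/27.
Sellers receive Ps = 1445/27 + 49 = 2768/27; x' = 640 − 1.8·(1445/27) = 1631/3.
The subsidy expands output by 1631/3 − 2821/6 = 73.5 past the efficient level; on those units the gap between marginal cost and willingness to pay runs from 0 up to 49.
DWL = ½ × 49 × 73.5 = 1800.75.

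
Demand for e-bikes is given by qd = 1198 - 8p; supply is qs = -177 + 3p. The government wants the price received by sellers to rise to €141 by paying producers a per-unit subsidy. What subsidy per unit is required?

At a seller price of 141, quantity supplied is -177 + 3·141 = 246.
Buyers absorb 246 only when they pay pb with 1198 − 8·pb = 246, i.e. pb = 119.
s = ps − pb = 141 − 119 = 22.

Required subsidy s = €22 per unit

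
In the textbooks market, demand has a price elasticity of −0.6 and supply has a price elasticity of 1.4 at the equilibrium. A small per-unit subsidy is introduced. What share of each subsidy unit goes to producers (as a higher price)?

Producer share = 0.3

For a small subsidy around the equilibrium, the benefit split depends on the relative slopes, which at a point are proportional to the elasticities.
Buyer share = εs/(εs + |εd|) = 1.4/(1.4 + 0.6) = 0.7; seller share = |εd|/(εs + |εd|) = 0.3.
So producers capture 0.3 of the subsidy.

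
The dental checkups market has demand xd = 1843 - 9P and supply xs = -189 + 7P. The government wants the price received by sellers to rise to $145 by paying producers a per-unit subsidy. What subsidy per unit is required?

At a seller price of 145, quantity supplied is -189 + 7·145 = 826.
Buyers absorb 826 only when they pay Pb with 1843 − 9·Pb = 826, i.e. Pb = 113.
s = Ps − Pb = 145 − 113 = 32.

Required subsidy s = $32 per unit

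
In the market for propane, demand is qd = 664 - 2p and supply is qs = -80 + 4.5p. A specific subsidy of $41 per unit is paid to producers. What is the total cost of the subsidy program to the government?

Pre-subsidy: 664 - 2p = -80 + 4.5p gives p* = 1488/13, q* = 5656/13.
With the subsidy, sellers receive ps = pb + 41 for each unit, where pb is the price buyers pay.
Supply in terms of pb becomes qs = -80 + 4.5(pb + 41) = 104.5 + 4.5pb. Setting this equal to demand: 664 - 2pb = 104.5 + 4.5pb, so pb = 1119/13.
Sellers receive ps = 1119/13 + 41 = 1652/13; q' = 664 − 2·(1119/13) = 6394/13.
Government outlay = subsidy × quantity = 41 × 6394/13 = 262154/13.

Government cost = 262154/13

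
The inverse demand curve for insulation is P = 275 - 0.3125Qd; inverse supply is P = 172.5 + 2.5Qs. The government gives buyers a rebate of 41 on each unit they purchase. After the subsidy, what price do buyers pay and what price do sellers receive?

Buyers pay 4663/18; sellers receive 5401/18

Pre-subsidy: 275 - 0.3125Q = 172.5 + 2.5Q gives Q* = 328/9 and P* = 4745/18.
With the rebate, buyers effectively pay Pb = Ps − 41, where Ps is the price sellers receive.
On the curves, Pb = 275 - 0.3125Q and Ps = 172.5 + 2.5Q; the wedge Ps − Pb = 41 gives 172.5 + 2.5Q − (275 - 0.3125Q) = 41, so Q' = 2296/45.
Then Pb = 275 − 0.3125·(2296/45) = 4663/18 and Ps = 172.5 + 2.5·(2296/45) = 5401/18.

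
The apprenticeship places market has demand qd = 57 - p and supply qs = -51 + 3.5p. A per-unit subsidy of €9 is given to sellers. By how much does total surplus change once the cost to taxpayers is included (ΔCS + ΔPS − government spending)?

Pre-subsidy: 57 - p = -51 + 3.5p gives p* = 24, q* = 33.
With the subsidy, sellers receive ps = pb + 9 for each unit, where pb is the price buyers pay.
Supply in terms of pb becomes qs = -51 + 3.5(pb + 9) = -19.5 + 3.5pb. Setting this equal to demand: 57 - pb = -19.5 + 3.5pb, so pb = 17.
Sellers receive ps = 17 + 9 = 26; q' = 57 − 1·17 = 40.
ΔCS = ½(33 + 40)(24 − 17) = 255.5; ΔPS = ½(33 + 40)(26 − 24) = 73.
Government spending = 9 × 40 = 360.
Net change = 255.5 + 73 − 360 = -31.5. The loss equals the DWL triangle ½·9·7.

Net change in total surplus = -€31.5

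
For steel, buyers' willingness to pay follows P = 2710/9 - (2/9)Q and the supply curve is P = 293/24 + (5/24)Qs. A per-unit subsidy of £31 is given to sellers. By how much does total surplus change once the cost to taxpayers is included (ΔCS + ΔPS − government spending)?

Pre-subsidy: 2710/9 - (2/9)Q = 293/24 + (5/24)Q gives Q* = 671 and P* = 152.
With the subsidy, sellers receive Ps = Pb + 31 for each unit, where Pb is the price buyers pay.
On the curves, Pb = 2710/9 - (2/9)Q and Ps = 293/24 + (5/24)Q; the wedge Ps − Pb = 31 gives 293/24 + (5/24)Q − (2710/9 - (2/9)Q) = 31, so Q' = 743.
Then Pb = 2710/9 − (2/9)·743 = 136 and Ps = 293/24 + (5/24)·743 = 167.
ΔCS = ½(671 + 743)(152 − 136) = 11312; ΔPS = ½(671 + 743)(167 − 152) = 10605.
Government spending = 31 × 743 = 23033.
Net change = 11312 + 10605 − 23033 = -1116. The loss equals the DWL triangle ½·31·72.

Net change in total surplus = -£1116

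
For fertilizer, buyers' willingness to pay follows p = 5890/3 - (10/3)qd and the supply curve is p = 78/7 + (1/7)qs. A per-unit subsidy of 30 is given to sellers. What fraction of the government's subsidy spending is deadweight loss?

Pre-subsidy: 5890/3 - (10/3)q = 78/7 + (1/7)q gives q* = 40996/73 and p* = 6670/73.
With the subsidy, sellers receive ps = pb + 30 for each unit, where pb is the price buyers pay.
On the curves, pb = 5890/3 - (10/3)q and ps = 78/7 + (1/7)q; the wedge ps − pb = 30 gives 78/7 + (1/7)q − (5890/3 - (10/3)q) = 30, so q' = 41626/73.
Then pb = 5890/3 − (10/3)·(41626/73) = 4570/73 and ps = 78/7 + (1/7)·(41626/73) = 6760/73.
ΔCS = ½(40996/73 + 41626/73)(6670/73 − 4570/73) = 86753100/5329; ΔPS = ½(40996/73 + 41626/73)(6760/73 − 6670/73) = 3717990/5329.
Government spending = 30 × 41626/73 = 1248780/73.
DWL = ½ × 30 × (41626/73 − 40996/73) = 9450/73; fraction = (9450/73) / (1248780/73) = 315/41626.

DWL / government spending = 315/41626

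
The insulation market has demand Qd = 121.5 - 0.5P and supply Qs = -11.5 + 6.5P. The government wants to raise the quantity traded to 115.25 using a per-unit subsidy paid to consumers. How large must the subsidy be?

Required subsidy s = 7 per unit

At Q = 115.25, invert demand for the buyer price: Pb = (121.5 − 115.25)/0.5 = 12.5; invert supply for the seller price: Ps = (115.25 − (-11.5))/6.5 = 19.5.
The subsidy must fill the gap: s = Ps − Pb = 19.5 − 12.5 = 7.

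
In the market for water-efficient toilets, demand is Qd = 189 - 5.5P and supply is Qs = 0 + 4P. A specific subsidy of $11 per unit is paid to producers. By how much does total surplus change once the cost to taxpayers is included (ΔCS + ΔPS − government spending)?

Net change in total surplus = -2662/19

Pre-subsidy: 189 - 5.5P = 0 + 4P gives P* = 378/19, Q* = 1512/19.
With the subsidy, sellers receive Ps = Pb + 11 for each unit, where Pb is the price buyers pay.
Supply in terms of Pb becomes Qs = 0 + 4(Pb + 11) = 44 + 4Pb. Setting this equal to demand: 189 - 5.5Pb = 44 + 4Pb, so Pb = 290/19.
Sellers receive Ps = 290/19 + 11 = 499/19; Q' = 189 − 5.5·(290/19) = 1996/19.
ΔCS = ½(1512/19 + 1996/19)(378/19 − 290/19) = 154352/361; ΔPS = ½(1512/19 + 1996/19)(499/19 − 378/19) = 212234/361.
Government spending = 11 × 1996/19 = 21956/19.
Net change = 154352/361 + 212234/361 − 21956/19 = -2662/19. The loss equals the DWL triangle ½·11·484/19.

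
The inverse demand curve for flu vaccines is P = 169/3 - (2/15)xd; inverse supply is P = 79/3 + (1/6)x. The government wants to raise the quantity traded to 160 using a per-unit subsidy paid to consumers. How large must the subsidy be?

Required subsidy s = 18 per unit

At x = 160, from the demand curve buyers pay Pb = 169/3 − (2/15)·160 = 35; from the supply curve sellers need Ps = 79/3 + (1/6)·160 = 53.
The subsidy must fill the gap: s = Ps − Pb = 53 − 35 = 18.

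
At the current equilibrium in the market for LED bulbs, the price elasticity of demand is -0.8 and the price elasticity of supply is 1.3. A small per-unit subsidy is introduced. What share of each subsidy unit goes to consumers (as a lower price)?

Consumer share = 13/21

For a small subsidy around the equilibrium, the benefit split depends on the relative slopes, which at a point are proportional to the elasticities.
Buyer share = εs/(εs + |εd|) = 1.3/(1.3 + 0.8) = 13/21; seller share = |εd|/(εs + |εd|) = 8/21.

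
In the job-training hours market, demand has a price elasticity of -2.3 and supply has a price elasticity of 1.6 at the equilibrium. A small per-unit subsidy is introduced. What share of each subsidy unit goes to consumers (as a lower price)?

Consumer share = 16/39

For a small subsidy around the equilibrium, the benefit split depends on the relative slopes, which at a point are proportional to the elasticities.
Buyer share = εs/(εs + |εd|) = 1.6/(1.6 + 2.3) = 16/39; seller share = |εd|/(εs + |εd|) = 23/39.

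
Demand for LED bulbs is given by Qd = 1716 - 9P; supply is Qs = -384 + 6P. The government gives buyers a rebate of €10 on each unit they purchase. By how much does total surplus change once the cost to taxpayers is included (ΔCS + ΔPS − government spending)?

Pre-subsidy: 1716 - 9P = -384 + 6P gives P* = 140, Q* = 456.
With the rebate, buyers effectively pay Pb = Ps − 10, where Ps is the price sellers receive.
Demand in terms of Ps becomes Qd = 1716 − 9(Ps − 10) = 1806 - 9Ps. Setting this equal to supply: 1806 - 9Ps = -384 + 6Ps, so Ps = 146.
Buyers pay Pb = 146 − 10 = 136; Q' = -384 + 6·146 = 492.
ΔCS = ½(456 + 492)(140 − 136) = 1896; ΔPS = ½(456 + 492)(146 − 140) = 2844.
Government spending = 10 × 492 = 4920.
Net change = 1896 + 2844 − 4920 = -180. The loss equals the DWL triangle ½·10·36.

Net change in total surplus = -€180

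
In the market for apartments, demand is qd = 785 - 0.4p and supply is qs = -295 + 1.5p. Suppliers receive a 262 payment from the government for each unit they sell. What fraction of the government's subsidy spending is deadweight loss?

DWL / government spending = 786/12167

Pre-subsidy: 785 - 0.4p = -295 + 1.5p gives p* = 10800/19, q* = 10595/19.
With the subsidy, sellers receive ps = pb + 262 for each unit, where pb is the price buyers pay.
Supply in terms of pb becomes qs = -295 + 1.5(pb + 262) = 98 + 1.5pb. Setting this equal to demand: 785 - 0.4pb = 98 + 1.5pb, so pb = 6870/19.
Sellers receive ps = 6870/19 + 262 = 11848/19; q' = 785 − 0.4·(6870/19) = 12167/19.
ΔCS = ½(10595/19 + 12167/19)(10800/19 − 6870/19) = 2354070/19; ΔPS = ½(10595/19 + 12167/19)(11848/19 − 10800/19) = 627752/19.
Government spending = 262 × 12167/19 = 3187754/19.
DWL = ½ × 262 × (12167/19 − 10595/19) = 205932/19; fraction = (205932/19) / (3187754/19) = 786/12167.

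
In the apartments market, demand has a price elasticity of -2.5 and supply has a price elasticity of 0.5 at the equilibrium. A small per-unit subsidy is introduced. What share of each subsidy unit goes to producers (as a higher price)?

Producer share = 5/6

For a small subsidy around the equilibrium, the benefit split depends on the relative slopes, which at a point are proportional to the elasticities.
Buyer share = εs/(εs + |εd|) = 0.5/(0.5 + 2.5) = 1/6; seller share = |εd|/(εs + |εd|) = 5/6.
So producers capture 5/6 of the subsidy.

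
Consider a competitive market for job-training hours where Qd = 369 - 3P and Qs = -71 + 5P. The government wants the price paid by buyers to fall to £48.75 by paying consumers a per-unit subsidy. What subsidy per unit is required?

At a buyer price of 48.75, quantity demanded is 369 − 3·48.75 = 222.75.
Sellers supply 222.75 only when they receive Ps with -71 + 5·Ps = 222.75, i.e. Ps = 58.75.
s = Ps − Pb = 58.75 − 48.75 = 10.

Required subsidy s = £10 per unit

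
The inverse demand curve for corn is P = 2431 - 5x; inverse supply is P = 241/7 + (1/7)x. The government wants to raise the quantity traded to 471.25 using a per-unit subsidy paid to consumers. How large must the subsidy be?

At x = 471.25, from the demand curve buyers pay Pb = 2431 − 5·471.25 = 74.75; from the supply curve sellers need Ps = 241/7 + (1/7)·471.25 = 101.75.
The subsidy must fill the gap: s = Ps − Pb = 101.75 − 74.75 = 27.

Required subsidy s = 27 per unit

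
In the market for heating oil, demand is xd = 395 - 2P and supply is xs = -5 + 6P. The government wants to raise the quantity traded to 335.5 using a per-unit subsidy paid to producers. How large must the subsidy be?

Required subsidy s = 27 per unit

At x = 335.5, invert demand for the buyer price: Pb = (395 − 335.5)/2 = 29.75; invert supply for the seller price: Ps = (335.5 − (-5))/6 = 56.75.
The subsidy must fill the gap: s = Ps − Pb = 56.75 − 29.75 = 27.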